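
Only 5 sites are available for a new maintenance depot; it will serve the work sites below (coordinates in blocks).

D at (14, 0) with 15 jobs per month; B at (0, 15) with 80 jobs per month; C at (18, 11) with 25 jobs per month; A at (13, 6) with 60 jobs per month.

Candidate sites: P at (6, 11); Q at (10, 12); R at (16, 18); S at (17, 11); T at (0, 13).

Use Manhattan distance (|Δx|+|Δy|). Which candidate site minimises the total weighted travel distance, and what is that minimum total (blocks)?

Total weighted distance at each candidate:
  P (6, 11): total = 2105
  Q (10, 12): total = 2045
  R (16, 18): total = 2945
  S (17, 11): total = 2455
  T (0, 13): total = 2265
Minimum is at Q with total 2045 blocks.

Q, total 2045 blocks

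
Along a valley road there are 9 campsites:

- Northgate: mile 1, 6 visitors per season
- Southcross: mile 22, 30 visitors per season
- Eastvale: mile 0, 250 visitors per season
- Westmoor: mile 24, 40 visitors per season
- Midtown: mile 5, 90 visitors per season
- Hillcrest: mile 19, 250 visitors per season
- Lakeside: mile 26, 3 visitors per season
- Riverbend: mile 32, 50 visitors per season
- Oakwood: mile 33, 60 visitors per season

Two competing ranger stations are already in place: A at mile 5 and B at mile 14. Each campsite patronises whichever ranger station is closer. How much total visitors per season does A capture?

The indifferent point is the midpoint (5+14)/2 = 9.5; campsites left of it (closer to A at 5) go to A, those right go to B.
  Eastvale at 0 (w=250) → A
  Northgate at 1 (w=6) → A
  Midtown at 5 (w=90) → A
  Hillcrest at 19 (w=250) → B
  Southcross at 22 (w=30) → B
  Westmoor at 24 (w=40) → B
  Lakeside at 26 (w=3) → B
  Riverbend at 32 (w=50) → B
  Oakwood at 33 (w=60) → B
A captures 346; B captures 433.

346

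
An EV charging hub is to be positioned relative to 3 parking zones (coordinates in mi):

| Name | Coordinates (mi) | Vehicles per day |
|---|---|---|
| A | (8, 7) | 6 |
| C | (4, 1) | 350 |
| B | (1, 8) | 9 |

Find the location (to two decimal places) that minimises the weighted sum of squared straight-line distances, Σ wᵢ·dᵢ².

(3.99, 1.27)

The minimiser of Σwᵢ‖p−pᵢ‖² is the weighted centroid p* = (Σwᵢpᵢ)/(Σwᵢ).
Σwᵢ = 365.
Σwᵢxᵢ = 6·8 + 350·4 + 9·1 = 1457.
Σwᵢyᵢ = 6·7 + 350·1 + 9·8 = 464.
x* = 1457/365 = 3.99, y* = 464/365 = 1.27.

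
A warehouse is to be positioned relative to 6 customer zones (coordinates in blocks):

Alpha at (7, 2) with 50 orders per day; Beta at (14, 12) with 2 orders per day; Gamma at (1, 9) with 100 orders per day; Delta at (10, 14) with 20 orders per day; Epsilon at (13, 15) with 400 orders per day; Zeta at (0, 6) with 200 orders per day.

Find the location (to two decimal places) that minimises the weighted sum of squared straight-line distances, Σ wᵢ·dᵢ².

The minimiser of Σwᵢ‖p−pᵢ‖² is the weighted centroid p* = (Σwᵢpᵢ)/(Σwᵢ).
Σwᵢ = 772.
Σwᵢxᵢ = 50·7 + 2·14 + 100·1 + 20·10 + 400·13 + 200·0 = 5878.
Σwᵢyᵢ = 50·2 + 2·12 + 100·9 + 20·14 + 400·15 + 200·6 = 8504.
x* = 5878/772 = 7.61, y* = 8504/772 = 11.02.

(7.61, 11.02)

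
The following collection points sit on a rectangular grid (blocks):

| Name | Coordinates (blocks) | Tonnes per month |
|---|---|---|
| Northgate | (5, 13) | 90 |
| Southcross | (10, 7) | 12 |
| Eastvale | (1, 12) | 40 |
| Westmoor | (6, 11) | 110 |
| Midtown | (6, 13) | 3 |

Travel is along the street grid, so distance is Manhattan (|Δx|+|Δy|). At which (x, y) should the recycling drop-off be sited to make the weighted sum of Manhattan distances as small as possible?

(5, 12)

Manhattan distance separates: Σwᵢ(|x−xᵢ|+|y−yᵢ|) = Σwᵢ|x−xᵢ| + Σwᵢ|y−yᵢ|, so x and y are optimised independently as 1-D weighted medians.
Total weight W = 255; half = 127.5.
x-coordinate, sorted with cumulative weight:
  x=1 (Eastvale, w=40) cum 40
  x=5 (Northgate, w=90) cum 130  ← median
  x=6 (Westmoor, w=110) cum 240
  x=6 (Midtown, w=3) cum 243
  x=10 (Southcross, w=12) cum 255
⇒ x* = 5
y-coordinate, sorted with cumulative weight:
  y=7 (Southcross, w=12) cum 12
  y=11 (Westmoor, w=110) cum 122
  y=12 (Eastvale, w=40) cum 162  ← median
  y=13 (Northgate, w=90) cum 252
  y=13 (Midtown, w=3) cum 255
⇒ y* = 12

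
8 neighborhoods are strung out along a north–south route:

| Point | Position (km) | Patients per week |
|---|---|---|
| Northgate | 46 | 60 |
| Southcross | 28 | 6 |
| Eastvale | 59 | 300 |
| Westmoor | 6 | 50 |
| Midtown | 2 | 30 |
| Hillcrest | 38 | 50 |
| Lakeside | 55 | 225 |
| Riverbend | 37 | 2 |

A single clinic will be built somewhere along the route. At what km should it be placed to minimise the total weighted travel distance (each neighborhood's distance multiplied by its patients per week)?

x = 55

For a sum of weighted absolute distances on a line, the optimum is the weighted median (not the mean). Total weight W = 723; half-weight = 361.5.
Sort by position and accumulate weight:
  km 2 (Midtown, w=30) → cum 30
  km 6 (Westmoor, w=50) → cum 80
  km 28 (Southcross, w=6) → cum 86
  km 37 (Riverbend, w=2) → cum 88
  km 38 (Hillcrest, w=50) → cum 138
  km 46 (Northgate, w=60) → cum 198
  km 55 (Lakeside, w=225) → cum 423  ≥ 361.5 → median here
  km 59 (Eastvale, w=300) → cum 723
Optimal location: km 55.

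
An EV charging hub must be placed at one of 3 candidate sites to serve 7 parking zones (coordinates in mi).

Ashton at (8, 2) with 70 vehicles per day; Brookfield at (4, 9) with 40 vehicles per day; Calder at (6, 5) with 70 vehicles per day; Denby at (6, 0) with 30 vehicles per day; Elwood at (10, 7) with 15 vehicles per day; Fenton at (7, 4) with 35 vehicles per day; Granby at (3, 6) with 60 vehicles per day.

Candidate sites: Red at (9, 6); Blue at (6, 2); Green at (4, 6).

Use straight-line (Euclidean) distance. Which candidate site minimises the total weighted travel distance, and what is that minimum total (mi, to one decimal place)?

Green, total 1139.7 mi

Total weighted distance at each candidate:
  Red (9, 6): total = 1424.7
  Blue (6, 2): total = 1175.5
  Green (4, 6): total = 1139.7
Minimum is at Green with total 1139.7 mi.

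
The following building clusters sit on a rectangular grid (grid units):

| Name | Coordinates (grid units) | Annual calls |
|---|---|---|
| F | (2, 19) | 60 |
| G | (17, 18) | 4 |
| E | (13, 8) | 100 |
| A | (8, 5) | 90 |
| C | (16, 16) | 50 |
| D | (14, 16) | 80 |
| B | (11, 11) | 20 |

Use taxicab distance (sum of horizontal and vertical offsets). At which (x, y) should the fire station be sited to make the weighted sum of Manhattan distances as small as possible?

Manhattan distance separates: Σwᵢ(|x−xᵢ|+|y−yᵢ|) = Σwᵢ|x−xᵢ| + Σwᵢ|y−yᵢ|, so x and y are optimised independently as 1-D weighted medians.
Total weight W = 404; half = 202.
x-coordinate, sorted with cumulative weight:
  x=2 (F, w=60) cum 60
  x=8 (A, w=90) cum 150
  x=11 (B, w=20) cum 170
  x=13 (E, w=100) cum 270  ← median
  x=14 (D, w=80) cum 350
  x=16 (C, w=50) cum 400
  x=17 (G, w=4) cum 404
⇒ x* = 13
y-coordinate, sorted with cumulative weight:
  y=5 (A, w=90) cum 90
  y=8 (E, w=100) cum 190
  y=11 (B, w=20) cum 210  ← median
  y=16 (C, w=50) cum 260
  y=16 (D, w=80) cum 340
  y=18 (G, w=4) cum 344
  y=19 (F, w=60) cum 404
⇒ y* = 11

(13, 11)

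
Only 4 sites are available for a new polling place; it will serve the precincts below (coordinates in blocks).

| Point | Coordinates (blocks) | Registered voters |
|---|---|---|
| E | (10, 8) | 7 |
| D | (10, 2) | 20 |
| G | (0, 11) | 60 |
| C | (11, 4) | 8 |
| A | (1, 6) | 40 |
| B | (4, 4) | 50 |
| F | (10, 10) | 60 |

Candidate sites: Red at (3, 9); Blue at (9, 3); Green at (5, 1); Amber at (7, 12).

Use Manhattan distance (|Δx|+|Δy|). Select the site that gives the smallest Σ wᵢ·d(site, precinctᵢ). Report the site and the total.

Red, total 1720 blocks

Total weighted distance at each candidate:
  Red (3, 9): total = 1720
  Blue (9, 3): total = 2346
  Green (5, 1): total = 2576
  Amber (7, 12): total = 2215
Minimum is at Red with total 1720 blocks.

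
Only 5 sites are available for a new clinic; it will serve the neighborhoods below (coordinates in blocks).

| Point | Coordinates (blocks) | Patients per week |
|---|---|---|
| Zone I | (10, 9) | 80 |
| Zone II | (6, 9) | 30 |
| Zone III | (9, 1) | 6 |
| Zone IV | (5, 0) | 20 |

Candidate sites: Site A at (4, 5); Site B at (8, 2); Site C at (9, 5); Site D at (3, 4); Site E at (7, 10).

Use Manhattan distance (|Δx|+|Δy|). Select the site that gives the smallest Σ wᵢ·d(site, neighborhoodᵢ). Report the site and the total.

Total weighted distance at each candidate:
  Site A (4, 5): total = 1154
  Site B (8, 2): total = 1102
  Site C (9, 5): total = 814
  Site D (3, 4): total = 1374
  Site E (7, 10): total = 686
Minimum is at Site E with total 686 blocks.

Site E, total 686 blocks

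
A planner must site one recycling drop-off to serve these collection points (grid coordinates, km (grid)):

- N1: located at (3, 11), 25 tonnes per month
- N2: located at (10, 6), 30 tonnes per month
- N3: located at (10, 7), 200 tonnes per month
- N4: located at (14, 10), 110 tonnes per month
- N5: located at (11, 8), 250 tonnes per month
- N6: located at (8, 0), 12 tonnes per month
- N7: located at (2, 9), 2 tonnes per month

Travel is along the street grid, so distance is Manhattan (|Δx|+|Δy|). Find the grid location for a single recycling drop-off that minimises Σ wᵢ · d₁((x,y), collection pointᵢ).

(11, 8)

Manhattan distance separates: Σwᵢ(|x−xᵢ|+|y−yᵢ|) = Σwᵢ|x−xᵢ| + Σwᵢ|y−yᵢ|, so x and y are optimised independently as 1-D weighted medians.
Total weight W = 629; half = 314.5.
x-coordinate, sorted with cumulative weight:
  x=2 (N7, w=2) cum 2
  x=3 (N1, w=25) cum 27
  x=8 (N6, w=12) cum 39
  x=10 (N2, w=30) cum 69
  x=10 (N3, w=200) cum 269
  x=11 (N5, w=250) cum 519  ← median
  x=14 (N4, w=110) cum 629
⇒ x* = 11
y-coordinate, sorted with cumulative weight:
  y=0 (N6, w=12) cum 12
  y=6 (N2, w=30) cum 42
  y=7 (N3, w=200) cum 242
  y=8 (N5, w=250) cum 492  ← median
  y=9 (N7, w=2) cum 494
  y=10 (N4, w=110) cum 604
  y=11 (N1, w=25) cum 629
⇒ y* = 8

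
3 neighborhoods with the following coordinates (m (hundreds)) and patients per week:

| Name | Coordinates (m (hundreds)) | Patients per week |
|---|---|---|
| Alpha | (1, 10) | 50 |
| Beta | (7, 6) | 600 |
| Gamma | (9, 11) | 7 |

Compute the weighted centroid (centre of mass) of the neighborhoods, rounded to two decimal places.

The minimiser of Σwᵢ‖p−pᵢ‖² is the weighted centroid p* = (Σwᵢpᵢ)/(Σwᵢ).
Σwᵢ = 657.
Σwᵢxᵢ = 50·1 + 600·7 + 7·9 = 4313.
Σwᵢyᵢ = 50·10 + 600·6 + 7·11 = 4177.
x* = 4313/657 = 6.56, y* = 4177/657 = 6.36.

(6.56, 6.36)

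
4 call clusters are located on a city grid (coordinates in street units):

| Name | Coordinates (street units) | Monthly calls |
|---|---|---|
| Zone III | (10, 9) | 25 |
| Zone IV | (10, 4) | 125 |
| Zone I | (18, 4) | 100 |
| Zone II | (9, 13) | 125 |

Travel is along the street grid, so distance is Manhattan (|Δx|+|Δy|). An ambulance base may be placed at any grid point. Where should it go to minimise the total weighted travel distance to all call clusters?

Manhattan distance separates: Σwᵢ(|x−xᵢ|+|y−yᵢ|) = Σwᵢ|x−xᵢ| + Σwᵢ|y−yᵢ|, so x and y are optimised independently as 1-D weighted medians.
Total weight W = 375; half = 187.5.
x-coordinate, sorted with cumulative weight:
  x=9 (Zone II, w=125) cum 125
  x=10 (Zone III, w=25) cum 150
  x=10 (Zone IV, w=125) cum 275  ← median
  x=18 (Zone I, w=100) cum 375
⇒ x* = 10
y-coordinate, sorted with cumulative weight:
  y=4 (Zone IV, w=125) cum 125
  y=4 (Zone I, w=100) cum 225  ← median
  y=9 (Zone III, w=25) cum 250
  y=13 (Zone II, w=125) cum 375
⇒ y* = 4

(10, 4)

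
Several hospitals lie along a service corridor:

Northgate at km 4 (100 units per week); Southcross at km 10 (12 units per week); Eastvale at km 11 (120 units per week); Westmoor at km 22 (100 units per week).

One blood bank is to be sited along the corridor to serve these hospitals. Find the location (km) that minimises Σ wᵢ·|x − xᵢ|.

x = 11

For a sum of weighted absolute distances on a line, the optimum is the weighted median (not the mean). Total weight W = 332; half-weight = 166.
Sort by position and accumulate weight:
  km 4 (Northgate, w=100) → cum 100
  km 10 (Southcross, w=12) → cum 112
  km 11 (Eastvale, w=120) → cum 232  ≥ 166 → median here
  km 22 (Westmoor, w=100) → cum 332
Optimal location: km 11.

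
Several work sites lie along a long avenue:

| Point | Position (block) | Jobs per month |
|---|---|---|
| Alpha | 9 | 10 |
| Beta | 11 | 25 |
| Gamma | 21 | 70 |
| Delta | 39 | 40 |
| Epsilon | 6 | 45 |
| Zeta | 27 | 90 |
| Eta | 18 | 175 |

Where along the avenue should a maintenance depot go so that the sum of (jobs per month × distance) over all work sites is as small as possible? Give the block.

For a sum of weighted absolute distances on a line, the optimum is the weighted median (not the mean). Total weight W = 455; half-weight = 227.5.
Sort by position and accumulate weight:
  block 6 (Epsilon, w=45) → cum 45
  block 9 (Alpha, w=10) → cum 55
  block 11 (Beta, w=25) → cum 80
  block 18 (Eta, w=175) → cum 255  ≥ 227.5 → median here
  block 21 (Gamma, w=70) → cum 325
  block 27 (Zeta, w=90) → cum 415
  block 39 (Delta, w=40) → cum 455
Optimal location: block 18.

x = 18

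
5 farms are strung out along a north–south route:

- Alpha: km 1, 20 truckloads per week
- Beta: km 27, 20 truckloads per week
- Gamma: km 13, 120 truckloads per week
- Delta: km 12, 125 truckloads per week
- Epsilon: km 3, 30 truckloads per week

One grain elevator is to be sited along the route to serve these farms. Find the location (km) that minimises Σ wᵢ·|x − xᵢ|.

x = 12

For a sum of weighted absolute distances on a line, the optimum is the weighted median (not the mean). Total weight W = 315; half-weight = 157.5.
Sort by position and accumulate weight:
  km 1 (Alpha, w=20) → cum 20
  km 3 (Epsilon, w=30) → cum 50
  km 12 (Delta, w=125) → cum 175  ≥ 157.5 → median here
  km 13 (Gamma, w=120) → cum 295
  km 27 (Beta, w=20) → cum 315
Optimal location: km 12.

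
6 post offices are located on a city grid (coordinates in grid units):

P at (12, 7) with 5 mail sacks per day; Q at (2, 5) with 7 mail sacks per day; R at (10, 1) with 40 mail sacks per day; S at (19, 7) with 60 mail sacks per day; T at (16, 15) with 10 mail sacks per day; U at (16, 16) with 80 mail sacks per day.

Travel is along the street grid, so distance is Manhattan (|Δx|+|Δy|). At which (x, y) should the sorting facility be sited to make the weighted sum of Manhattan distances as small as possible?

Manhattan distance separates: Σwᵢ(|x−xᵢ|+|y−yᵢ|) = Σwᵢ|x−xᵢ| + Σwᵢ|y−yᵢ|, so x and y are optimised independently as 1-D weighted medians.
Total weight W = 202; half = 101.
x-coordinate, sorted with cumulative weight:
  x=2 (Q, w=7) cum 7
  x=10 (R, w=40) cum 47
  x=12 (P, w=5) cum 52
  x=16 (T, w=10) cum 62
  x=16 (U, w=80) cum 142  ← median
  x=19 (S, w=60) cum 202
⇒ x* = 16
y-coordinate, sorted with cumulative weight:
  y=1 (R, w=40) cum 40
  y=5 (Q, w=7) cum 47
  y=7 (P, w=5) cum 52
  y=7 (S, w=60) cum 112  ← median
  y=15 (T, w=10) cum 122
  y=16 (U, w=80) cum 202
⇒ y* = 7

(16, 7)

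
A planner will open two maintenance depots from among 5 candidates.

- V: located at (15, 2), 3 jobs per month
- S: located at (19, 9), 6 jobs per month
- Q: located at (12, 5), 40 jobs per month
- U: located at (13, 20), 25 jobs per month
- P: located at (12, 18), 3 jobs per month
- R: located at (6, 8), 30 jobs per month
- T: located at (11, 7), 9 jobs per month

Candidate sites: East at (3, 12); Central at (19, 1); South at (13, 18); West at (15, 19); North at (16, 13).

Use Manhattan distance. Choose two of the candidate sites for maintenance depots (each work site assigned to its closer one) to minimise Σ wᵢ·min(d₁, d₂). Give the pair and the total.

Evaluate every pair (each demand assigned to the nearer of the two):
  {East, South}: total = 1084
  {East, North}: total = 1144
  {South, North}: total = 1160
  {Central, South}: total = 1183
  {East, West}: total = 1189
  {West, North}: total = 1194
  {Central, West}: total = 1316
  {Central, North}: total = 1323
  {East, Central}: total = 1325
  {South, West}: total = 1375
Best pair: {East, South} with total 1084.

{East, South}, total 1084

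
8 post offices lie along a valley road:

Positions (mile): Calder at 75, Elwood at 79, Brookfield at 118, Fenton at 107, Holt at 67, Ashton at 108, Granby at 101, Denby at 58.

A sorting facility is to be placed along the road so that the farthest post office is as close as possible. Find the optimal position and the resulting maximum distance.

location 88, max distance 30

The 1-center on a line is the midpoint of the two extreme points: leftmost at 58, rightmost at 118.
Optimal location = (58 + 118)/2 = 88; maximum distance = (118 − 58)/2 = 30.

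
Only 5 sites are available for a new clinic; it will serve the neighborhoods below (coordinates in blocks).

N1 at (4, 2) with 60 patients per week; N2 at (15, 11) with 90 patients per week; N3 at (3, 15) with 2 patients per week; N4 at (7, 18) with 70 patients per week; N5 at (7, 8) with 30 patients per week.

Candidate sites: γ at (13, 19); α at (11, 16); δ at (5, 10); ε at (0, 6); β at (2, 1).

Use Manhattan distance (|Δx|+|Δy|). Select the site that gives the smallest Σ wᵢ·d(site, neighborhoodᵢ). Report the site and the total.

Total weighted distance at each candidate:
  γ (13, 19): total = 3488
  α (11, 16): total = 2868
  δ (5, 10): total = 2364
  ε (0, 6): total = 3904
  β (2, 1): total = 4180
Minimum is at δ with total 2364 blocks.

δ, total 2364 blocks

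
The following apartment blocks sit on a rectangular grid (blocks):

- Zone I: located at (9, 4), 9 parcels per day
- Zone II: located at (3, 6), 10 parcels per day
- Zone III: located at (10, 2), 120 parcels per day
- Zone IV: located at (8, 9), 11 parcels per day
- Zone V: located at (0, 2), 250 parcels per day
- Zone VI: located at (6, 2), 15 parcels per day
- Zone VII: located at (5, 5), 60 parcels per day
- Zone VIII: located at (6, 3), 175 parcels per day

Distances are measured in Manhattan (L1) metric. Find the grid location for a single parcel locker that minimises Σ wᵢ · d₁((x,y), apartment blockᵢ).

Manhattan distance separates: Σwᵢ(|x−xᵢ|+|y−yᵢ|) = Σwᵢ|x−xᵢ| + Σwᵢ|y−yᵢ|, so x and y are optimised independently as 1-D weighted medians.
Total weight W = 650; half = 325.
x-coordinate, sorted with cumulative weight:
  x=0 (Zone V, w=250) cum 250
  x=3 (Zone II, w=10) cum 260
  x=5 (Zone VII, w=60) cum 320
  x=6 (Zone VI, w=15) cum 335  ← median
  x=6 (Zone VIII, w=175) cum 510
  x=8 (Zone IV, w=11) cum 521
  x=9 (Zone I, w=9) cum 530
  x=10 (Zone III, w=120) cum 650
⇒ x* = 6
y-coordinate, sorted with cumulative weight:
  y=2 (Zone III, w=120) cum 120
  y=2 (Zone V, w=250) cum 370  ← median
  y=2 (Zone VI, w=15) cum 385
  y=3 (Zone VIII, w=175) cum 560
  y=4 (Zone I, w=9) cum 569
  y=5 (Zone VII, w=60) cum 629
  y=6 (Zone II, w=10) cum 639
  y=9 (Zone IV, w=11) cum 650
⇒ y* = 2

(6, 2)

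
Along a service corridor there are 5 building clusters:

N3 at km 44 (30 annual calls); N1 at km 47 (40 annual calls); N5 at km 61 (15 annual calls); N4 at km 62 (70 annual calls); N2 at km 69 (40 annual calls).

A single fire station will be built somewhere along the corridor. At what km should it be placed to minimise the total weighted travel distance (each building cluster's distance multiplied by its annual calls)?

x = 62

For a sum of weighted absolute distances on a line, the optimum is the weighted median (not the mean). Total weight W = 195; half-weight = 97.5.
Sort by position and accumulate weight:
  km 44 (N3, w=30) → cum 30
  km 47 (N1, w=40) → cum 70
  km 61 (N5, w=15) → cum 85
  km 62 (N4, w=70) → cum 155  ≥ 97.5 → median here
  km 69 (N2, w=40) → cum 195
Optimal location: km 62.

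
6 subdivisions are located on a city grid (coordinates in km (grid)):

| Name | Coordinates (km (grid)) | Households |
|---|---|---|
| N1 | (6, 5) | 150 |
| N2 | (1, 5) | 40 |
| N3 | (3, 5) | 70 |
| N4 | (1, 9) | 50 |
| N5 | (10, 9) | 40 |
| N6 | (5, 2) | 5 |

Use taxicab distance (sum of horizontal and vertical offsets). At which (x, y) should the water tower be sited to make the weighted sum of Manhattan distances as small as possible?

Manhattan distance separates: Σwᵢ(|x−xᵢ|+|y−yᵢ|) = Σwᵢ|x−xᵢ| + Σwᵢ|y−yᵢ|, so x and y are optimised independently as 1-D weighted medians.
Total weight W = 355; half = 177.5.
x-coordinate, sorted with cumulative weight:
  x=1 (N2, w=40) cum 40
  x=1 (N4, w=50) cum 90
  x=3 (N3, w=70) cum 160
  x=5 (N6, w=5) cum 165
  x=6 (N1, w=150) cum 315  ← median
  x=10 (N5, w=40) cum 355
⇒ x* = 6
y-coordinate, sorted with cumulative weight:
  y=2 (N6, w=5) cum 5
  y=5 (N1, w=150) cum 155
  y=5 (N2, w=40) cum 195  ← median
  y=5 (N3, w=70) cum 265
  y=9 (N4, w=50) cum 315
  y=9 (N5, w=40) cum 355
⇒ y* = 5

(6, 5)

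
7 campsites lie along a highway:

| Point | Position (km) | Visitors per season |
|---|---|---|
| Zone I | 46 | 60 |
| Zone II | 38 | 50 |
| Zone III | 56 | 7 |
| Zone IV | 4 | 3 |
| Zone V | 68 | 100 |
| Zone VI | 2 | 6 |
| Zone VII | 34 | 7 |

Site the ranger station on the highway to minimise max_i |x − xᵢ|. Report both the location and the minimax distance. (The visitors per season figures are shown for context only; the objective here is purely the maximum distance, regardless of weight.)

The 1-center on a line is the midpoint of the two extreme points: leftmost at 2, rightmost at 68.
Optimal location = (2 + 68)/2 = 35; maximum distance = (68 − 2)/2 = 33.

location 35, max distance 33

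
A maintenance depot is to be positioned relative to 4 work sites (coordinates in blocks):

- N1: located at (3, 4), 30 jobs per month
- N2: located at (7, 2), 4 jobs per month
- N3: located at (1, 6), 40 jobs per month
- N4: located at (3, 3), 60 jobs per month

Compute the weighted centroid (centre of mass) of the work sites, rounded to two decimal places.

The minimiser of Σwᵢ‖p−pᵢ‖² is the weighted centroid p* = (Σwᵢpᵢ)/(Σwᵢ).
Σwᵢ = 134.
Σwᵢxᵢ = 30·3 + 4·7 + 40·1 + 60·3 = 338.
Σwᵢyᵢ = 30·4 + 4·2 + 40·6 + 60·3 = 548.
x* = 338/134 = 2.52, y* = 548/134 = 4.09.

(2.52, 4.09)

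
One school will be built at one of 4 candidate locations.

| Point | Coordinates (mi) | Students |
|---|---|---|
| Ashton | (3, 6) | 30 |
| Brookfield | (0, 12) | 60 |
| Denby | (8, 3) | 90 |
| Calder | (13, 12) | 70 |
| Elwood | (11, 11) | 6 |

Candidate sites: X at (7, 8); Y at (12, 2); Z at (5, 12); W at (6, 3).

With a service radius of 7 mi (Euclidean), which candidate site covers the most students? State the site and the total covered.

X, covering 126

Coverage radius r = 7 mi; a point is covered iff (Δx)²+(Δy)² ≤ 7² = 49.
  X (7, 8): covers {Ashton, Denby, Elwood} → 126
  Y (12, 2): covers {Denby} → 90
  Z (5, 12): covers {Ashton, Brookfield, Elwood} → 96
  W (6, 3): covers {Ashton, Denby} → 120
Maximum coverage at X: 126 students.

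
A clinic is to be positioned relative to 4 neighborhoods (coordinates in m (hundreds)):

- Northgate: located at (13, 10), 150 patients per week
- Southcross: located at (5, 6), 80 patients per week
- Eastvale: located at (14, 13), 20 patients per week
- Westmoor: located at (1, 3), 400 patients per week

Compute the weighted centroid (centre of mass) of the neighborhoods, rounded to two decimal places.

The minimiser of Σwᵢ‖p−pᵢ‖² is the weighted centroid p* = (Σwᵢpᵢ)/(Σwᵢ).
Σwᵢ = 650.
Σwᵢxᵢ = 150·13 + 80·5 + 20·14 + 400·1 = 3030.
Σwᵢyᵢ = 150·10 + 80·6 + 20·13 + 400·3 = 3440.
x* = 3030/650 = 4.66, y* = 3440/650 = 5.29.

(4.66, 5.29)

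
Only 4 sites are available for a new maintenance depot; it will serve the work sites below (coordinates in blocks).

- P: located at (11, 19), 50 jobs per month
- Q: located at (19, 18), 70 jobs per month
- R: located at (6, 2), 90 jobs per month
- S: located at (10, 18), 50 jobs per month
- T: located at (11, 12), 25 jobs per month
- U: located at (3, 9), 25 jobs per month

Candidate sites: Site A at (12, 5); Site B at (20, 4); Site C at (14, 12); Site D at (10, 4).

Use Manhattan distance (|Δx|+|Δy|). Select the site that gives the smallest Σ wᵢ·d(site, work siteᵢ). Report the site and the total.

Site C, total 3815 blocks

Total weighted distance at each candidate:
  Site A (12, 5): total = 4235
  Site B (20, 4): total = 5865
  Site C (14, 12): total = 3815
  Site D (10, 4): total = 4175
Minimum is at Site C with total 3815 blocks.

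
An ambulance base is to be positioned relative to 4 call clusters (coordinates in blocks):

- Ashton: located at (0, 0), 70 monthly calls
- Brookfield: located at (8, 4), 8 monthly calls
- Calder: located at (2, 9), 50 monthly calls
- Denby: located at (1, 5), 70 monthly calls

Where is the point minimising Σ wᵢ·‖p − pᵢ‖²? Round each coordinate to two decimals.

(1.18, 4.20)

The minimiser of Σwᵢ‖p−pᵢ‖² is the weighted centroid p* = (Σwᵢpᵢ)/(Σwᵢ).
Σwᵢ = 198.
Σwᵢxᵢ = 70·0 + 8·8 + 50·2 + 70·1 = 234.
Σwᵢyᵢ = 70·0 + 8·4 + 50·9 + 70·5 = 832.
x* = 234/198 = 1.18, y* = 832/198 = 4.20.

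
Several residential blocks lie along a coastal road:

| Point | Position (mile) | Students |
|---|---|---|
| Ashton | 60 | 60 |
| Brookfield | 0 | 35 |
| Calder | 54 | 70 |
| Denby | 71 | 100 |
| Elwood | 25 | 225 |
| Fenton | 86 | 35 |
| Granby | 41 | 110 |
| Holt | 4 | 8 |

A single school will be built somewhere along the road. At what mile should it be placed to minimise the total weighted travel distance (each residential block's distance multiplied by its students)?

x = 41

For a sum of weighted absolute distances on a line, the optimum is the weighted median (not the mean). Total weight W = 643; half-weight = 321.5.
Sort by position and accumulate weight:
  mile 0 (Brookfield, w=35) → cum 35
  mile 4 (Holt, w=8) → cum 43
  mile 25 (Elwood, w=225) → cum 268
  mile 41 (Granby, w=110) → cum 378  ≥ 321.5 → median here
  mile 54 (Calder, w=70) → cum 448
  mile 60 (Ashton, w=60) → cum 508
  mile 71 (Denby, w=100) → cum 608
  mile 86 (Fenton, w=35) → cum 643
Optimal location: mile 41.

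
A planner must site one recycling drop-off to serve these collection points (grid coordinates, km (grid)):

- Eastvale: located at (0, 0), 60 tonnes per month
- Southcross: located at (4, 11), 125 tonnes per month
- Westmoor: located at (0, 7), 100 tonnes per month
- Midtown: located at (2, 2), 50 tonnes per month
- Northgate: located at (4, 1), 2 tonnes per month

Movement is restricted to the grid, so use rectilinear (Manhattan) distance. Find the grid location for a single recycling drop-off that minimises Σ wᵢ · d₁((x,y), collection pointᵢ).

Manhattan distance separates: Σwᵢ(|x−xᵢ|+|y−yᵢ|) = Σwᵢ|x−xᵢ| + Σwᵢ|y−yᵢ|, so x and y are optimised independently as 1-D weighted medians.
Total weight W = 337; half = 168.5.
x-coordinate, sorted with cumulative weight:
  x=0 (Eastvale, w=60) cum 60
  x=0 (Westmoor, w=100) cum 160
  x=2 (Midtown, w=50) cum 210  ← median
  x=4 (Southcross, w=125) cum 335
  x=4 (Northgate, w=2) cum 337
⇒ x* = 2
y-coordinate, sorted with cumulative weight:
  y=0 (Eastvale, w=60) cum 60
  y=1 (Northgate, w=2) cum 62
  y=2 (Midtown, w=50) cum 112
  y=7 (Westmoor, w=100) cum 212  ← median
  y=11 (Southcross, w=125) cum 337
⇒ y* = 7

(2, 7)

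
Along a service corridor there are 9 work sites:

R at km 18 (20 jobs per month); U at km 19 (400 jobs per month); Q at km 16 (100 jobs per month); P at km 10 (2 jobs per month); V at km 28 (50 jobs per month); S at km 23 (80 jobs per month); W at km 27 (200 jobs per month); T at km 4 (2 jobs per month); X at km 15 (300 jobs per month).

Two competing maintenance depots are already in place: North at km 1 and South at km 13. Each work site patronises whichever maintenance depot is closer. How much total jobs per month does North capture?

2

The indifferent point is the midpoint (1+13)/2 = 7; work sites left of it (closer to North at 1) go to North, those right go to South.
  T at 4 (w=2) → North
  P at 10 (w=2) → South
  X at 15 (w=300) → South
  Q at 16 (w=100) → South
  R at 18 (w=20) → South
  U at 19 (w=400) → South
  S at 23 (w=80) → South
  W at 27 (w=200) → South
  V at 28 (w=50) → South
North captures 2; South captures 1152.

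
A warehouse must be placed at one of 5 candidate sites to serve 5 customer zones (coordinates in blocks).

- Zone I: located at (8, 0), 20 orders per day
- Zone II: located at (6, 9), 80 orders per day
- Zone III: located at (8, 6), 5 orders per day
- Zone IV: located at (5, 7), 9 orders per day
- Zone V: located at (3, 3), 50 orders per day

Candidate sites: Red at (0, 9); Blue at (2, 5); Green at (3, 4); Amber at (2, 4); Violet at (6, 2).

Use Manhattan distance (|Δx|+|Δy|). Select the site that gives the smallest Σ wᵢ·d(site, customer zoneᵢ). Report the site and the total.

Total weighted distance at each candidate:
  Red (0, 9): total = 1388
  Blue (2, 5): total = 1090
  Green (3, 4): total = 950
  Amber (2, 4): total = 1114
  Violet (6, 2): total = 924
Minimum is at Violet with total 924 blocks.

Violet, total 924 blocks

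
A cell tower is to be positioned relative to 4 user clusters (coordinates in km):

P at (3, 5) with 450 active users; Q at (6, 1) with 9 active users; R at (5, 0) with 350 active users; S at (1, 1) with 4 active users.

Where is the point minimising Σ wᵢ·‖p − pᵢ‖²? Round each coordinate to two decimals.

(3.88, 2.78)

The minimiser of Σwᵢ‖p−pᵢ‖² is the weighted centroid p* = (Σwᵢpᵢ)/(Σwᵢ).
Σwᵢ = 813.
Σwᵢxᵢ = 450·3 + 9·6 + 350·5 + 4·1 = 3158.
Σwᵢyᵢ = 450·5 + 9·1 + 350·0 + 4·1 = 2263.
x* = 3158/813 = 3.88, y* = 2263/813 = 2.78.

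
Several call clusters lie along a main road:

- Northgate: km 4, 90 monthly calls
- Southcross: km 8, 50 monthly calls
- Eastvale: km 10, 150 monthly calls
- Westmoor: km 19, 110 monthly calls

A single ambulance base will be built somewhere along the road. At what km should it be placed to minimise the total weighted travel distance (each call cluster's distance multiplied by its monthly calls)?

For a sum of weighted absolute distances on a line, the optimum is the weighted median (not the mean). Total weight W = 400; half-weight = 200.
Sort by position and accumulate weight:
  km 4 (Northgate, w=90) → cum 90
  km 8 (Southcross, w=50) → cum 140
  km 10 (Eastvale, w=150) → cum 290  ≥ 200 → median here
  km 19 (Westmoor, w=110) → cum 400
Optimal location: km 10.

x = 10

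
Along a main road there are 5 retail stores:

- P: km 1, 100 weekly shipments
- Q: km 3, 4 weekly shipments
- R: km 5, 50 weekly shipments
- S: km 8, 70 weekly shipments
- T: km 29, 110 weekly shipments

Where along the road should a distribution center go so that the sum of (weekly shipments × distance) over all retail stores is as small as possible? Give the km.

For a sum of weighted absolute distances on a line, the optimum is the weighted median (not the mean). Total weight W = 334; half-weight = 167.
Sort by position and accumulate weight:
  km 1 (P, w=100) → cum 100
  km 3 (Q, w=4) → cum 104
  km 5 (R, w=50) → cum 154
  km 8 (S, w=70) → cum 224  ≥ 167 → median here
  km 29 (T, w=110) → cum 334
Optimal location: km 8.

x = 8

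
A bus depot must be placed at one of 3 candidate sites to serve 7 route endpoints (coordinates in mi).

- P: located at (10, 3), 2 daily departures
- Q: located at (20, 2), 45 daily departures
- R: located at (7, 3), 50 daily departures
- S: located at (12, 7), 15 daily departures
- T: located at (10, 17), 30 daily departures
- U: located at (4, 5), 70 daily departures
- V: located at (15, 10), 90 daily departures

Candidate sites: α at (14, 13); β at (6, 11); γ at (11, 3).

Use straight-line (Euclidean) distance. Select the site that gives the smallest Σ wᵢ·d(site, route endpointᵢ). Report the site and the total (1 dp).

Total weighted distance at each candidate:
  α (14, 13): total = 2641.3
  β (6, 11): total = 2752.2
  γ (11, 3): total = 2327.6
Minimum is at γ with total 2327.6 mi.

γ, total 2327.6 mi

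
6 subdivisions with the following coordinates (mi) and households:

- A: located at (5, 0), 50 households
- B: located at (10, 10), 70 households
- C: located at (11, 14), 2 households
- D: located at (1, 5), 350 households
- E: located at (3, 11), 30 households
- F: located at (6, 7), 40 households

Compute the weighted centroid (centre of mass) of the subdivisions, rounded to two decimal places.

The minimiser of Σwᵢ‖p−pᵢ‖² is the weighted centroid p* = (Σwᵢpᵢ)/(Σwᵢ).
Σwᵢ = 542.
Σwᵢxᵢ = 50·5 + 70·10 + 2·11 + 350·1 + 30·3 + 40·6 = 1652.
Σwᵢyᵢ = 50·0 + 70·10 + 2·14 + 350·5 + 30·11 + 40·7 = 3088.
x* = 1652/542 = 3.05, y* = 3088/542 = 5.70.

(3.05, 5.70)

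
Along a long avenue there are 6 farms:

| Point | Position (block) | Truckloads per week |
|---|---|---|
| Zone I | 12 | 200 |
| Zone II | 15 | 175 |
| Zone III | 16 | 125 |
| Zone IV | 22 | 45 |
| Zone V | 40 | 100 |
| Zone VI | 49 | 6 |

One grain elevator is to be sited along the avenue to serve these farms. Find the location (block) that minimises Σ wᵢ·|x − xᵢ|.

x = 15

For a sum of weighted absolute distances on a line, the optimum is the weighted median (not the mean). Total weight W = 651; half-weight = 325.5.
Sort by position and accumulate weight:
  block 12 (Zone I, w=200) → cum 200
  block 15 (Zone II, w=175) → cum 375  ≥ 325.5 → median here
  block 16 (Zone III, w=125) → cum 500
  block 22 (Zone IV, w=45) → cum 545
  block 40 (Zone V, w=100) → cum 645
  block 49 (Zone VI, w=6) → cum 651
Optimal location: block 15.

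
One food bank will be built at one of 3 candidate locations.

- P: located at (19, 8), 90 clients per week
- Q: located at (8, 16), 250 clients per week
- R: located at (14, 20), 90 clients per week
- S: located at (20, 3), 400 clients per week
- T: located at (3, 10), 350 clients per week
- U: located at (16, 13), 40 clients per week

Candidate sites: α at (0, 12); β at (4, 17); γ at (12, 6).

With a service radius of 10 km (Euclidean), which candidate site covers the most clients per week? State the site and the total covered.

γ, covering 880

Coverage radius r = 10 km; a point is covered iff (Δx)²+(Δy)² ≤ 10² = 100.
  α (0, 12): covers {Q, T} → 600
  β (4, 17): covers {Q, T} → 600
  γ (12, 6): covers {P, S, T, U} → 880
Maximum coverage at γ: 880 clients per week.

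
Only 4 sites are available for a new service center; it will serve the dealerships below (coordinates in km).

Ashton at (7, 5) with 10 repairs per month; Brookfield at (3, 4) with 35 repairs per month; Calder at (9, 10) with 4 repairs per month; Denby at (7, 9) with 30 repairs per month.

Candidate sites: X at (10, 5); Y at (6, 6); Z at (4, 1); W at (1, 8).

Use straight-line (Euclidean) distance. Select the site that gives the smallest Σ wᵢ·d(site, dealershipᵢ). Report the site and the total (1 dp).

Y, total 255.2 km

Total weighted distance at each candidate:
  X (10, 5): total = 447.9
  Y (6, 6): total = 255.2
  Z (4, 1): total = 458.2
  W (1, 8): total = 439.1
Minimum is at Y with total 255.2 km.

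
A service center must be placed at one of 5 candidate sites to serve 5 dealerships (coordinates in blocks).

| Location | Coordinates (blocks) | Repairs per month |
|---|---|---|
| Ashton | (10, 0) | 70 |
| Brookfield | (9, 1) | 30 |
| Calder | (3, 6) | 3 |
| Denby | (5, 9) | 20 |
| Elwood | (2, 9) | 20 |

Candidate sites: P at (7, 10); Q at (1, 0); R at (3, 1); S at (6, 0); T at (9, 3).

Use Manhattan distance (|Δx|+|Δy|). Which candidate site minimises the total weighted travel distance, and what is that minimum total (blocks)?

T, total 827 blocks

Total weighted distance at each candidate:
  P (7, 10): total = 1444
  Q (1, 0): total = 1384
  R (3, 1): total = 1135
  S (6, 0): total = 887
  T (9, 3): total = 827
Minimum is at T with total 827 blocks.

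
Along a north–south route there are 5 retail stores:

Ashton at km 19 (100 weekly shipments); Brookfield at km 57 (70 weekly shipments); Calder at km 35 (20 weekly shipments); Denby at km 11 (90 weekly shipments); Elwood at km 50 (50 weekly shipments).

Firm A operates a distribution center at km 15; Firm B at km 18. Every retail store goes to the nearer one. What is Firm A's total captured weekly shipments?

The indifferent point is the midpoint (15+18)/2 = 16.5; retail stores left of it (closer to Firm A at 15) go to Firm A, those right go to Firm B.
  Denby at 11 (w=90) → Firm A
  Ashton at 19 (w=100) → Firm B
  Calder at 35 (w=20) → Firm B
  Elwood at 50 (w=50) → Firm B
  Brookfield at 57 (w=70) → Firm B
Firm A captures 90; Firm B captures 240.

90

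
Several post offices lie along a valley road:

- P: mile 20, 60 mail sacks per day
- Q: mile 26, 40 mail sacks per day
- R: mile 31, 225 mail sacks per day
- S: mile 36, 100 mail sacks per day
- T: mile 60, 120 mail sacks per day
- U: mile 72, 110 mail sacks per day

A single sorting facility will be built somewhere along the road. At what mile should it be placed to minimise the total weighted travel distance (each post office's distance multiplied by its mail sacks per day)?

x = 36

For a sum of weighted absolute distances on a line, the optimum is the weighted median (not the mean). Total weight W = 655; half-weight = 327.5.
Sort by position and accumulate weight:
  mile 20 (P, w=60) → cum 60
  mile 26 (Q, w=40) → cum 100
  mile 31 (R, w=225) → cum 325
  mile 36 (S, w=100) → cum 425  ≥ 327.5 → median here
  mile 60 (T, w=120) → cum 545
  mile 72 (U, w=110) → cum 655
Optimal location: mile 36.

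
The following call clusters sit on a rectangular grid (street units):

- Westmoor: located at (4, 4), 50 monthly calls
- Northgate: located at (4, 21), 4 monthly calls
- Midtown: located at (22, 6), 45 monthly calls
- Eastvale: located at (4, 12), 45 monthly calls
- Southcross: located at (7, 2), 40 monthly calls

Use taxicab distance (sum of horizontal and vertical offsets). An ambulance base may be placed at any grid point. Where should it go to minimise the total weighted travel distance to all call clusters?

(4, 6)

Manhattan distance separates: Σwᵢ(|x−xᵢ|+|y−yᵢ|) = Σwᵢ|x−xᵢ| + Σwᵢ|y−yᵢ|, so x and y are optimised independently as 1-D weighted medians.
Total weight W = 184; half = 92.
x-coordinate, sorted with cumulative weight:
  x=4 (Westmoor, w=50) cum 50
  x=4 (Northgate, w=4) cum 54
  x=4 (Eastvale, w=45) cum 99  ← median
  x=7 (Southcross, w=40) cum 139
  x=22 (Midtown, w=45) cum 184
⇒ x* = 4
y-coordinate, sorted with cumulative weight:
  y=2 (Southcross, w=40) cum 40
  y=4 (Westmoor, w=50) cum 90
  y=6 (Midtown, w=45) cum 135  ← median
  y=12 (Eastvale, w=45) cum 180
  y=21 (Northgate, w=4) cum 184
⇒ y* = 6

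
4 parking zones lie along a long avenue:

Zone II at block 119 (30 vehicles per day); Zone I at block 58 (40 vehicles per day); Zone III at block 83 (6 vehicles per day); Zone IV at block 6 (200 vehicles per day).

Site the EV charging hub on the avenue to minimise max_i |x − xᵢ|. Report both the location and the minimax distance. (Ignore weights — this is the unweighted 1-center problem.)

The 1-center on a line is the midpoint of the two extreme points: leftmost at 6, rightmost at 119.
Optimal location = (6 + 119)/2 = 62.5; maximum distance = (119 − 6)/2 = 56.5.

location 62.5, max distance 56.5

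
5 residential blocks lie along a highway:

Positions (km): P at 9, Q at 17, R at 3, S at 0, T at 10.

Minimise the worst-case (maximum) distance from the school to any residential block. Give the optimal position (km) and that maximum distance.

location 8.5, max distance 8.5

The 1-center on a line is the midpoint of the two extreme points: leftmost at 0, rightmost at 17.
Optimal location = (0 + 17)/2 = 8.5; maximum distance = (17 − 0)/2 = 8.5.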